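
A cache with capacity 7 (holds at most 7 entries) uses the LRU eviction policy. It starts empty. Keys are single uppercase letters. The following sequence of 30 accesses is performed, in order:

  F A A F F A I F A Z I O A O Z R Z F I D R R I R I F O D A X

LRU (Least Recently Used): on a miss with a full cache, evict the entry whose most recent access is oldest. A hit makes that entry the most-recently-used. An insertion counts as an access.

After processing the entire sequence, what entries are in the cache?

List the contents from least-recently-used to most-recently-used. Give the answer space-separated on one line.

LRU simulation (capacity=7):
  1. access F: MISS. Cache (LRU->MRU): [F]
  2. access A: MISS. Cache (LRU->MRU): [F A]
  3. access A: HIT. Cache (LRU->MRU): [F A]
  4. access F: HIT. Cache (LRU->MRU): [A F]
  5. access F: HIT. Cache (LRU->MRU): [A F]
  6. access A: HIT. Cache (LRU->MRU): [F A]
  7. access I: MISS. Cache (LRU->MRU): [F A I]
  8. access F: HIT. Cache (LRU->MRU): [A I F]
  9. access A: HIT. Cache (LRU->MRU): [I F A]
  10. access Z: MISS. Cache (LRU->MRU): [I F A Z]
  11. access I: HIT. Cache (LRU->MRU): [F A Z I]
  12. access O: MISS. Cache (LRU->MRU): [F A Z I O]
  13. access A: HIT. Cache (LRU->MRU): [F Z I O A]
  14. access O: HIT. Cache (LRU->MRU): [F Z I A O]
  15. access Z: HIT. Cache (LRU->MRU): [F I A O Z]
  16. access R: MISS. Cache (LRU->MRU): [F I A O Z R]
  17. access Z: HIT. Cache (LRU->MRU): [F I A O R Z]
  18. access F: HIT. Cache (LRU->MRU): [I A O R Z F]
  19. access I: HIT. Cache (LRU->MRU): [A O R Z F I]
  20. access D: MISS. Cache (LRU->MRU): [A O R Z F I D]
  21. access R: HIT. Cache (LRU->MRU): [A O Z F I D R]
  22. access R: HIT. Cache (LRU->MRU): [A O Z F I D R]
  23. access I: HIT. Cache (LRU->MRU): [A O Z F D R I]
  24. access R: HIT. Cache (LRU->MRU): [A O Z F D I R]
  25. access I: HIT. Cache (LRU->MRU): [A O Z F D R I]
  26. access F: HIT. Cache (LRU->MRU): [A O Z D R I F]
  27. access O: HIT. Cache (LRU->MRU): [A Z D R I F O]
  28. access D: HIT. Cache (LRU->MRU): [A Z R I F O D]
  29. access A: HIT. Cache (LRU->MRU): [Z R I F O D A]
  30. access X: MISS, evict Z. Cache (LRU->MRU): [R I F O D A X]
Total: 22 hits, 8 misses, 1 evictions

Answer: R I F O D A X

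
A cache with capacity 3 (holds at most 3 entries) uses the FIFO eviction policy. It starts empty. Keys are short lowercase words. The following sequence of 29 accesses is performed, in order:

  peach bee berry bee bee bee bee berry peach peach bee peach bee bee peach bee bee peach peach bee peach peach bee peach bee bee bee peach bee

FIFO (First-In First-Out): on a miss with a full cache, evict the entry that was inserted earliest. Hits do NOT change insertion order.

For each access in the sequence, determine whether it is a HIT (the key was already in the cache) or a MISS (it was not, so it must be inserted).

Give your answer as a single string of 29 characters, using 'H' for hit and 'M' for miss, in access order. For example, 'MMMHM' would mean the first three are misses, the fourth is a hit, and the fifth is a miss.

Answer: MMMHHHHHHHHHHHHHHHHHHHHHHHHHH

Derivation:
FIFO simulation (capacity=3):
  1. access peach: MISS. Cache (old->new): [peach]
  2. access bee: MISS. Cache (old->new): [peach bee]
  3. access berry: MISS. Cache (old->new): [peach bee berry]
  4. access bee: HIT. Cache (old->new): [peach bee berry]
  5. access bee: HIT. Cache (old->new): [peach bee berry]
  6. access bee: HIT. Cache (old->new): [peach bee berry]
  7. access bee: HIT. Cache (old->new): [peach bee berry]
  8. access berry: HIT. Cache (old->new): [peach bee berry]
  9. access peach: HIT. Cache (old->new): [peach bee berry]
  10. access peach: HIT. Cache (old->new): [peach bee berry]
  11. access bee: HIT. Cache (old->new): [peach bee berry]
  12. access peach: HIT. Cache (old->new): [peach bee berry]
  13. access bee: HIT. Cache (old->new): [peach bee berry]
  14. access bee: HIT. Cache (old->new): [peach bee berry]
  15. access peach: HIT. Cache (old->new): [peach bee berry]
  16. access bee: HIT. Cache (old->new): [peach bee berry]
  17. access bee: HIT. Cache (old->new): [peach bee berry]
  18. access peach: HIT. Cache (old->new): [peach bee berry]
  19. access peach: HIT. Cache (old->new): [peach bee berry]
  20. access bee: HIT. Cache (old->new): [peach bee berry]
  21. access peach: HIT. Cache (old->new): [peach bee berry]
  22. access peach: HIT. Cache (old->new): [peach bee berry]
  23. access bee: HIT. Cache (old->new): [peach bee berry]
  24. access peach: HIT. Cache (old->new): [peach bee berry]
  25. access bee: HIT. Cache (old->new): [peach bee berry]
  26. access bee: HIT. Cache (old->new): [peach bee berry]
  27. access bee: HIT. Cache (old->new): [peach bee berry]
  28. access peach: HIT. Cache (old->new): [peach bee berry]
  29. access bee: HIT. Cache (old->new): [peach bee berry]
Total: 26 hits, 3 misses, 0 evictions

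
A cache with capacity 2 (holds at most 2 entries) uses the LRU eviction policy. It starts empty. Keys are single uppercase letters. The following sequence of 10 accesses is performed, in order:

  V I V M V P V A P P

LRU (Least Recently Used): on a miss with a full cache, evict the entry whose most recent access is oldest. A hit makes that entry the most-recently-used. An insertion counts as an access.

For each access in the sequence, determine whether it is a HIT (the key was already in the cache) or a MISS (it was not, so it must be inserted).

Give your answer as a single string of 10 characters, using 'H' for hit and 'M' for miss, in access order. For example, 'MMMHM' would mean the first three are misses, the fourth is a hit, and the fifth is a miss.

Answer: MMHMHMHMMH

Derivation:
LRU simulation (capacity=2):
  1. access V: MISS. Cache (LRU->MRU): [V]
  2. access I: MISS. Cache (LRU->MRU): [V I]
  3. access V: HIT. Cache (LRU->MRU): [I V]
  4. access M: MISS, evict I. Cache (LRU->MRU): [V M]
  5. access V: HIT. Cache (LRU->MRU): [M V]
  6. access P: MISS, evict M. Cache (LRU->MRU): [V P]
  7. access V: HIT. Cache (LRU->MRU): [P V]
  8. access A: MISS, evict P. Cache (LRU->MRU): [V A]
  9. access P: MISS, evict V. Cache (LRU->MRU): [A P]
  10. access P: HIT. Cache (LRU->MRU): [A P]
Total: 4 hits, 6 misses, 4 evictions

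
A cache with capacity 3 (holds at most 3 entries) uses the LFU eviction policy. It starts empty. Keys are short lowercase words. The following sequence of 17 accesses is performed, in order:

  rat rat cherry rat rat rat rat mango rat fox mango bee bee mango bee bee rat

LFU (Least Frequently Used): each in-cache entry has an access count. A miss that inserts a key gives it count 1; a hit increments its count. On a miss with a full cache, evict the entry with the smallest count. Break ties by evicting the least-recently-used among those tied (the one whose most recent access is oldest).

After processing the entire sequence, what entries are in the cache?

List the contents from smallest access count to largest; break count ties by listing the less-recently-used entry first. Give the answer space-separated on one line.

LFU simulation (capacity=3):
  1. access rat: MISS. Cache: [rat(c=1)]
  2. access rat: HIT, count now 2. Cache: [rat(c=2)]
  3. access cherry: MISS. Cache: [cherry(c=1) rat(c=2)]
  4. access rat: HIT, count now 3. Cache: [cherry(c=1) rat(c=3)]
  5. access rat: HIT, count now 4. Cache: [cherry(c=1) rat(c=4)]
  6. access rat: HIT, count now 5. Cache: [cherry(c=1) rat(c=5)]
  7. access rat: HIT, count now 6. Cache: [cherry(c=1) rat(c=6)]
  8. access mango: MISS. Cache: [cherry(c=1) mango(c=1) rat(c=6)]
  9. access rat: HIT, count now 7. Cache: [cherry(c=1) mango(c=1) rat(c=7)]
  10. access fox: MISS, evict cherry(c=1). Cache: [mango(c=1) fox(c=1) rat(c=7)]
  11. access mango: HIT, count now 2. Cache: [fox(c=1) mango(c=2) rat(c=7)]
  12. access bee: MISS, evict fox(c=1). Cache: [bee(c=1) mango(c=2) rat(c=7)]
  13. access bee: HIT, count now 2. Cache: [mango(c=2) bee(c=2) rat(c=7)]
  14. access mango: HIT, count now 3. Cache: [bee(c=2) mango(c=3) rat(c=7)]
  15. access bee: HIT, count now 3. Cache: [mango(c=3) bee(c=3) rat(c=7)]
  16. access bee: HIT, count now 4. Cache: [mango(c=3) bee(c=4) rat(c=7)]
  17. access rat: HIT, count now 8. Cache: [mango(c=3) bee(c=4) rat(c=8)]
Total: 12 hits, 5 misses, 2 evictions

Answer: mango bee rat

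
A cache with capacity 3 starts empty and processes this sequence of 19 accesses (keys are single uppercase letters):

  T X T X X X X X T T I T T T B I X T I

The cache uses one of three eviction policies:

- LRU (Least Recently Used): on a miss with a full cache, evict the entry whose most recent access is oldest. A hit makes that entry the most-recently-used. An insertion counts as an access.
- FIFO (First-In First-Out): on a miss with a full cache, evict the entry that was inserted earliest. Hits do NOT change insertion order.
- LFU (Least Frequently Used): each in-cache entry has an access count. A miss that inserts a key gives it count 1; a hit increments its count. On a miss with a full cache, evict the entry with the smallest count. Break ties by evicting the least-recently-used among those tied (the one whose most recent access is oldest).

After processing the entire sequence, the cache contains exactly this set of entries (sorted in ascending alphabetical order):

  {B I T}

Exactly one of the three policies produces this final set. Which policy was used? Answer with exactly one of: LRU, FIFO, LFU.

Simulating under each policy and comparing final sets:
  LRU: final set = {I T X} -> differs
  FIFO: final set = {B I T} -> MATCHES target
  LFU: final set = {I T X} -> differs
Only FIFO produces the target set.

Answer: FIFO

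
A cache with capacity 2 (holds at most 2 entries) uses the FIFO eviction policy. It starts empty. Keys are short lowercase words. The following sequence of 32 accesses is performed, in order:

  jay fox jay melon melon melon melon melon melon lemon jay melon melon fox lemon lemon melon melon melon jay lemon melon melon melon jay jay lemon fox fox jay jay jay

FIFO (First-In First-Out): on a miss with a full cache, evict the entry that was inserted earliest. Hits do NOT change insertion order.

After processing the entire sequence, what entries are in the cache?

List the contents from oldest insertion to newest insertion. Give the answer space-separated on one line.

Answer: fox jay

Derivation:
FIFO simulation (capacity=2):
  1. access jay: MISS. Cache (old->new): [jay]
  2. access fox: MISS. Cache (old->new): [jay fox]
  3. access jay: HIT. Cache (old->new): [jay fox]
  4. access melon: MISS, evict jay. Cache (old->new): [fox melon]
  5. access melon: HIT. Cache (old->new): [fox melon]
  6. access melon: HIT. Cache (old->new): [fox melon]
  7. access melon: HIT. Cache (old->new): [fox melon]
  8. access melon: HIT. Cache (old->new): [fox melon]
  9. access melon: HIT. Cache (old->new): [fox melon]
  10. access lemon: MISS, evict fox. Cache (old->new): [melon lemon]
  11. access jay: MISS, evict melon. Cache (old->new): [lemon jay]
  12. access melon: MISS, evict lemon. Cache (old->new): [jay melon]
  13. access melon: HIT. Cache (old->new): [jay melon]
  14. access fox: MISS, evict jay. Cache (old->new): [melon fox]
  15. access lemon: MISS, evict melon. Cache (old->new): [fox lemon]
  16. access lemon: HIT. Cache (old->new): [fox lemon]
  17. access melon: MISS, evict fox. Cache (old->new): [lemon melon]
  18. access melon: HIT. Cache (old->new): [lemon melon]
  19. access melon: HIT. Cache (old->new): [lemon melon]
  20. access jay: MISS, evict lemon. Cache (old->new): [melon jay]
  21. access lemon: MISS, evict melon. Cache (old->new): [jay lemon]
  22. access melon: MISS, evict jay. Cache (old->new): [lemon melon]
  23. access melon: HIT. Cache (old->new): [lemon melon]
  24. access melon: HIT. Cache (old->new): [lemon melon]
  25. access jay: MISS, evict lemon. Cache (old->new): [melon jay]
  26. access jay: HIT. Cache (old->new): [melon jay]
  27. access lemon: MISS, evict melon. Cache (old->new): [jay lemon]
  28. access fox: MISS, evict jay. Cache (old->new): [lemon fox]
  29. access fox: HIT. Cache (old->new): [lemon fox]
  30. access jay: MISS, evict lemon. Cache (old->new): [fox jay]
  31. access jay: HIT. Cache (old->new): [fox jay]
  32. access jay: HIT. Cache (old->new): [fox jay]
Total: 16 hits, 16 misses, 14 evictions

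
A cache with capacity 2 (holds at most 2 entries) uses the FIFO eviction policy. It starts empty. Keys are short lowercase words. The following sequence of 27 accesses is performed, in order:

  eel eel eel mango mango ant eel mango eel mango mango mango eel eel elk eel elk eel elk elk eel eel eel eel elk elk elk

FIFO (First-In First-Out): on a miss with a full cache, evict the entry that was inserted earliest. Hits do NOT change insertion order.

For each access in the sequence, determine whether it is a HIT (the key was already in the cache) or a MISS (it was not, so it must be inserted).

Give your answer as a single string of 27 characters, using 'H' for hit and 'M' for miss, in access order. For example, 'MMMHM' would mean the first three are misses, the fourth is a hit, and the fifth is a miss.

Answer: MHHMHMMMHHHHHHMMHHHHHHHHHHH

Derivation:
FIFO simulation (capacity=2):
  1. access eel: MISS. Cache (old->new): [eel]
  2. access eel: HIT. Cache (old->new): [eel]
  3. access eel: HIT. Cache (old->new): [eel]
  4. access mango: MISS. Cache (old->new): [eel mango]
  5. access mango: HIT. Cache (old->new): [eel mango]
  6. access ant: MISS, evict eel. Cache (old->new): [mango ant]
  7. access eel: MISS, evict mango. Cache (old->new): [ant eel]
  8. access mango: MISS, evict ant. Cache (old->new): [eel mango]
  9. access eel: HIT. Cache (old->new): [eel mango]
  10. access mango: HIT. Cache (old->new): [eel mango]
  11. access mango: HIT. Cache (old->new): [eel mango]
  12. access mango: HIT. Cache (old->new): [eel mango]
  13. access eel: HIT. Cache (old->new): [eel mango]
  14. access eel: HIT. Cache (old->new): [eel mango]
  15. access elk: MISS, evict eel. Cache (old->new): [mango elk]
  16. access eel: MISS, evict mango. Cache (old->new): [elk eel]
  17. access elk: HIT. Cache (old->new): [elk eel]
  18. access eel: HIT. Cache (old->new): [elk eel]
  19. access elk: HIT. Cache (old->new): [elk eel]
  20. access elk: HIT. Cache (old->new): [elk eel]
  21. access eel: HIT. Cache (old->new): [elk eel]
  22. access eel: HIT. Cache (old->new): [elk eel]
  23. access eel: HIT. Cache (old->new): [elk eel]
  24. access eel: HIT. Cache (old->new): [elk eel]
  25. access elk: HIT. Cache (old->new): [elk eel]
  26. access elk: HIT. Cache (old->new): [elk eel]
  27. access elk: HIT. Cache (old->new): [elk eel]
Total: 20 hits, 7 misses, 5 evictions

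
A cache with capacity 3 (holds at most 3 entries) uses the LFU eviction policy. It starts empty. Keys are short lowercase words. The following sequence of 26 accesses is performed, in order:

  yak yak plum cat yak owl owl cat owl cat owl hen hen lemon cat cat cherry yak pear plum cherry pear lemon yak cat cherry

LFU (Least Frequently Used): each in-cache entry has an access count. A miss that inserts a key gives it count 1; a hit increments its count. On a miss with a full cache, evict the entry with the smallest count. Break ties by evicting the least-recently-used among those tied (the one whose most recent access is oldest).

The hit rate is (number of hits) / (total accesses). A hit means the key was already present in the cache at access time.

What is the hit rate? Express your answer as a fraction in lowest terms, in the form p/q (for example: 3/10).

LFU simulation (capacity=3):
  1. access yak: MISS. Cache: [yak(c=1)]
  2. access yak: HIT, count now 2. Cache: [yak(c=2)]
  3. access plum: MISS. Cache: [plum(c=1) yak(c=2)]
  4. access cat: MISS. Cache: [plum(c=1) cat(c=1) yak(c=2)]
  5. access yak: HIT, count now 3. Cache: [plum(c=1) cat(c=1) yak(c=3)]
  6. access owl: MISS, evict plum(c=1). Cache: [cat(c=1) owl(c=1) yak(c=3)]
  7. access owl: HIT, count now 2. Cache: [cat(c=1) owl(c=2) yak(c=3)]
  8. access cat: HIT, count now 2. Cache: [owl(c=2) cat(c=2) yak(c=3)]
  9. access owl: HIT, count now 3. Cache: [cat(c=2) yak(c=3) owl(c=3)]
  10. access cat: HIT, count now 3. Cache: [yak(c=3) owl(c=3) cat(c=3)]
  11. access owl: HIT, count now 4. Cache: [yak(c=3) cat(c=3) owl(c=4)]
  12. access hen: MISS, evict yak(c=3). Cache: [hen(c=1) cat(c=3) owl(c=4)]
  13. access hen: HIT, count now 2. Cache: [hen(c=2) cat(c=3) owl(c=4)]
  14. access lemon: MISS, evict hen(c=2). Cache: [lemon(c=1) cat(c=3) owl(c=4)]
  15. access cat: HIT, count now 4. Cache: [lemon(c=1) owl(c=4) cat(c=4)]
  16. access cat: HIT, count now 5. Cache: [lemon(c=1) owl(c=4) cat(c=5)]
  17. access cherry: MISS, evict lemon(c=1). Cache: [cherry(c=1) owl(c=4) cat(c=5)]
  18. access yak: MISS, evict cherry(c=1). Cache: [yak(c=1) owl(c=4) cat(c=5)]
  19. access pear: MISS, evict yak(c=1). Cache: [pear(c=1) owl(c=4) cat(c=5)]
  20. access plum: MISS, evict pear(c=1). Cache: [plum(c=1) owl(c=4) cat(c=5)]
  21. access cherry: MISS, evict plum(c=1). Cache: [cherry(c=1) owl(c=4) cat(c=5)]
  22. access pear: MISS, evict cherry(c=1). Cache: [pear(c=1) owl(c=4) cat(c=5)]
  23. access lemon: MISS, evict pear(c=1). Cache: [lemon(c=1) owl(c=4) cat(c=5)]
  24. access yak: MISS, evict lemon(c=1). Cache: [yak(c=1) owl(c=4) cat(c=5)]
  25. access cat: HIT, count now 6. Cache: [yak(c=1) owl(c=4) cat(c=6)]
  26. access cherry: MISS, evict yak(c=1). Cache: [cherry(c=1) owl(c=4) cat(c=6)]
Total: 11 hits, 15 misses, 12 evictions

Hit rate = 11/26

Answer: 11/26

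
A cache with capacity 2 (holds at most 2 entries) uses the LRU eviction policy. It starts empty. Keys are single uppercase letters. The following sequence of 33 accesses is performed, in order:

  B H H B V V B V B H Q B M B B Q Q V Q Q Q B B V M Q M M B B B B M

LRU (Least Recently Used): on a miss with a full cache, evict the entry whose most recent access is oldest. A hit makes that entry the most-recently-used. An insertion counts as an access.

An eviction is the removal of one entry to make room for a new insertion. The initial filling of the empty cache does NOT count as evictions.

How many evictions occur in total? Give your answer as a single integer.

Answer: 12

Derivation:
LRU simulation (capacity=2):
  1. access B: MISS. Cache (LRU->MRU): [B]
  2. access H: MISS. Cache (LRU->MRU): [B H]
  3. access H: HIT. Cache (LRU->MRU): [B H]
  4. access B: HIT. Cache (LRU->MRU): [H B]
  5. access V: MISS, evict H. Cache (LRU->MRU): [B V]
  6. access V: HIT. Cache (LRU->MRU): [B V]
  7. access B: HIT. Cache (LRU->MRU): [V B]
  8. access V: HIT. Cache (LRU->MRU): [B V]
  9. access B: HIT. Cache (LRU->MRU): [V B]
  10. access H: MISS, evict V. Cache (LRU->MRU): [B H]
  11. access Q: MISS, evict B. Cache (LRU->MRU): [H Q]
  12. access B: MISS, evict H. Cache (LRU->MRU): [Q B]
  13. access M: MISS, evict Q. Cache (LRU->MRU): [B M]
  14. access B: HIT. Cache (LRU->MRU): [M B]
  15. access B: HIT. Cache (LRU->MRU): [M B]
  16. access Q: MISS, evict M. Cache (LRU->MRU): [B Q]
  17. access Q: HIT. Cache (LRU->MRU): [B Q]
  18. access V: MISS, evict B. Cache (LRU->MRU): [Q V]
  19. access Q: HIT. Cache (LRU->MRU): [V Q]
  20. access Q: HIT. Cache (LRU->MRU): [V Q]
  21. access Q: HIT. Cache (LRU->MRU): [V Q]
  22. access B: MISS, evict V. Cache (LRU->MRU): [Q B]
  23. access B: HIT. Cache (LRU->MRU): [Q B]
  24. access V: MISS, evict Q. Cache (LRU->MRU): [B V]
  25. access M: MISS, evict B. Cache (LRU->MRU): [V M]
  26. access Q: MISS, evict V. Cache (LRU->MRU): [M Q]
  27. access M: HIT. Cache (LRU->MRU): [Q M]
  28. access M: HIT. Cache (LRU->MRU): [Q M]
  29. access B: MISS, evict Q. Cache (LRU->MRU): [M B]
  30. access B: HIT. Cache (LRU->MRU): [M B]
  31. access B: HIT. Cache (LRU->MRU): [M B]
  32. access B: HIT. Cache (LRU->MRU): [M B]
  33. access M: HIT. Cache (LRU->MRU): [B M]
Total: 19 hits, 14 misses, 12 evictions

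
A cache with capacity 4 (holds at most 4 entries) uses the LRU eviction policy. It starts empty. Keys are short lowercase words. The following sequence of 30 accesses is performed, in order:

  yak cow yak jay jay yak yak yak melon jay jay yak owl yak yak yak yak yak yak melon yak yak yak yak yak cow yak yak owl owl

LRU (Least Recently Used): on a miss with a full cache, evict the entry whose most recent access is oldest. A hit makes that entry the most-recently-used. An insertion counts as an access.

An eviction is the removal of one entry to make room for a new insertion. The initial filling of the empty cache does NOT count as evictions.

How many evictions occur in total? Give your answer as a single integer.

LRU simulation (capacity=4):
  1. access yak: MISS. Cache (LRU->MRU): [yak]
  2. access cow: MISS. Cache (LRU->MRU): [yak cow]
  3. access yak: HIT. Cache (LRU->MRU): [cow yak]
  4. access jay: MISS. Cache (LRU->MRU): [cow yak jay]
  5. access jay: HIT. Cache (LRU->MRU): [cow yak jay]
  6. access yak: HIT. Cache (LRU->MRU): [cow jay yak]
  7. access yak: HIT. Cache (LRU->MRU): [cow jay yak]
  8. access yak: HIT. Cache (LRU->MRU): [cow jay yak]
  9. access melon: MISS. Cache (LRU->MRU): [cow jay yak melon]
  10. access jay: HIT. Cache (LRU->MRU): [cow yak melon jay]
  11. access jay: HIT. Cache (LRU->MRU): [cow yak melon jay]
  12. access yak: HIT. Cache (LRU->MRU): [cow melon jay yak]
  13. access owl: MISS, evict cow. Cache (LRU->MRU): [melon jay yak owl]
  14. access yak: HIT. Cache (LRU->MRU): [melon jay owl yak]
  15. access yak: HIT. Cache (LRU->MRU): [melon jay owl yak]
  16. access yak: HIT. Cache (LRU->MRU): [melon jay owl yak]
  17. access yak: HIT. Cache (LRU->MRU): [melon jay owl yak]
  18. access yak: HIT. Cache (LRU->MRU): [melon jay owl yak]
  19. access yak: HIT. Cache (LRU->MRU): [melon jay owl yak]
  20. access melon: HIT. Cache (LRU->MRU): [jay owl yak melon]
  21. access yak: HIT. Cache (LRU->MRU): [jay owl melon yak]
  22. access yak: HIT. Cache (LRU->MRU): [jay owl melon yak]
  23. access yak: HIT. Cache (LRU->MRU): [jay owl melon yak]
  24. access yak: HIT. Cache (LRU->MRU): [jay owl melon yak]
  25. access yak: HIT. Cache (LRU->MRU): [jay owl melon yak]
  26. access cow: MISS, evict jay. Cache (LRU->MRU): [owl melon yak cow]
  27. access yak: HIT. Cache (LRU->MRU): [owl melon cow yak]
  28. access yak: HIT. Cache (LRU->MRU): [owl melon cow yak]
  29. access owl: HIT. Cache (LRU->MRU): [melon cow yak owl]
  30. access owl: HIT. Cache (LRU->MRU): [melon cow yak owl]
Total: 24 hits, 6 misses, 2 evictions

Answer: 2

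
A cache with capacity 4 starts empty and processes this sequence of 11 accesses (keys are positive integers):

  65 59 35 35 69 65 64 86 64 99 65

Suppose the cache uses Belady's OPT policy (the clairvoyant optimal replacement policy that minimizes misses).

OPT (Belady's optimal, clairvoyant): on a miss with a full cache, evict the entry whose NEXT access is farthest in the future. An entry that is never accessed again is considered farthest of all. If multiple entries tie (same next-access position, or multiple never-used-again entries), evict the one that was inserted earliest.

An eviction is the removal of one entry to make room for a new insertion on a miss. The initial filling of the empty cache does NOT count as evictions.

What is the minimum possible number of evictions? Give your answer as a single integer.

Answer: 3

Derivation:
OPT (Belady) simulation (capacity=4):
  1. access 65: MISS. Cache: [65]
  2. access 59: MISS. Cache: [65 59]
  3. access 35: MISS. Cache: [65 59 35]
  4. access 35: HIT. Next use of 35: never. Cache: [65 59 35]
  5. access 69: MISS. Cache: [65 59 35 69]
  6. access 65: HIT. Next use of 65: step 11. Cache: [65 59 35 69]
  7. access 64: MISS, evict 59 (next use: never). Cache: [65 35 69 64]
  8. access 86: MISS, evict 35 (next use: never). Cache: [65 69 64 86]
  9. access 64: HIT. Next use of 64: never. Cache: [65 69 64 86]
  10. access 99: MISS, evict 69 (next use: never). Cache: [65 64 86 99]
  11. access 65: HIT. Next use of 65: never. Cache: [65 64 86 99]
Total: 4 hits, 7 misses, 3 evictions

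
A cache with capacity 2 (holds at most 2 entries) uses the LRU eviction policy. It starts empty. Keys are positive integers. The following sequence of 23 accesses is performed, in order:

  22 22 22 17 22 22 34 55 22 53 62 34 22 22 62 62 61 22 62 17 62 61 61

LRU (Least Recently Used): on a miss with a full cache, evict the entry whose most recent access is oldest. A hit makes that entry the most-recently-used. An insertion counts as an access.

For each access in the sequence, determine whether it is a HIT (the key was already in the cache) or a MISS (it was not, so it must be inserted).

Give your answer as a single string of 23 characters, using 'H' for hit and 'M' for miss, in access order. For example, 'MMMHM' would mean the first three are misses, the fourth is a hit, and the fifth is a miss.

Answer: MHHMHHMMMMMMMHMHMMMMHMH

Derivation:
LRU simulation (capacity=2):
  1. access 22: MISS. Cache (LRU->MRU): [22]
  2. access 22: HIT. Cache (LRU->MRU): [22]
  3. access 22: HIT. Cache (LRU->MRU): [22]
  4. access 17: MISS. Cache (LRU->MRU): [22 17]
  5. access 22: HIT. Cache (LRU->MRU): [17 22]
  6. access 22: HIT. Cache (LRU->MRU): [17 22]
  7. access 34: MISS, evict 17. Cache (LRU->MRU): [22 34]
  8. access 55: MISS, evict 22. Cache (LRU->MRU): [34 55]
  9. access 22: MISS, evict 34. Cache (LRU->MRU): [55 22]
  10. access 53: MISS, evict 55. Cache (LRU->MRU): [22 53]
  11. access 62: MISS, evict 22. Cache (LRU->MRU): [53 62]
  12. access 34: MISS, evict 53. Cache (LRU->MRU): [62 34]
  13. access 22: MISS, evict 62. Cache (LRU->MRU): [34 22]
  14. access 22: HIT. Cache (LRU->MRU): [34 22]
  15. access 62: MISS, evict 34. Cache (LRU->MRU): [22 62]
  16. access 62: HIT. Cache (LRU->MRU): [22 62]
  17. access 61: MISS, evict 22. Cache (LRU->MRU): [62 61]
  18. access 22: MISS, evict 62. Cache (LRU->MRU): [61 22]
  19. access 62: MISS, evict 61. Cache (LRU->MRU): [22 62]
  20. access 17: MISS, evict 22. Cache (LRU->MRU): [62 17]
  21. access 62: HIT. Cache (LRU->MRU): [17 62]
  22. access 61: MISS, evict 17. Cache (LRU->MRU): [62 61]
  23. access 61: HIT. Cache (LRU->MRU): [62 61]
Total: 8 hits, 15 misses, 13 evictions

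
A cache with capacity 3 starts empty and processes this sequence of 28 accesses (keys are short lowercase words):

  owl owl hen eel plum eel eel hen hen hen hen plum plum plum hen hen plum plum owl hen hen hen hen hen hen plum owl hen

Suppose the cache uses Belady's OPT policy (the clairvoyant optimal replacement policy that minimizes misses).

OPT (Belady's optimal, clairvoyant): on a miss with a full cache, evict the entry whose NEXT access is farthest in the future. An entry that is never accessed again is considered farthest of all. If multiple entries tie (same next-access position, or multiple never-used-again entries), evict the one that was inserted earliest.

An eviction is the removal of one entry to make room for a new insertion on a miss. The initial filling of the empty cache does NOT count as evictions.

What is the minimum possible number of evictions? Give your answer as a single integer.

OPT (Belady) simulation (capacity=3):
  1. access owl: MISS. Cache: [owl]
  2. access owl: HIT. Next use of owl: step 19. Cache: [owl]
  3. access hen: MISS. Cache: [owl hen]
  4. access eel: MISS. Cache: [owl hen eel]
  5. access plum: MISS, evict owl (next use: step 19). Cache: [hen eel plum]
  6. access eel: HIT. Next use of eel: step 7. Cache: [hen eel plum]
  7. access eel: HIT. Next use of eel: never. Cache: [hen eel plum]
  8. access hen: HIT. Next use of hen: step 9. Cache: [hen eel plum]
  9. access hen: HIT. Next use of hen: step 10. Cache: [hen eel plum]
  10. access hen: HIT. Next use of hen: step 11. Cache: [hen eel plum]
  11. access hen: HIT. Next use of hen: step 15. Cache: [hen eel plum]
  12. access plum: HIT. Next use of plum: step 13. Cache: [hen eel plum]
  13. access plum: HIT. Next use of plum: step 14. Cache: [hen eel plum]
  14. access plum: HIT. Next use of plum: step 17. Cache: [hen eel plum]
  15. access hen: HIT. Next use of hen: step 16. Cache: [hen eel plum]
  16. access hen: HIT. Next use of hen: step 20. Cache: [hen eel plum]
  17. access plum: HIT. Next use of plum: step 18. Cache: [hen eel plum]
  18. access plum: HIT. Next use of plum: step 26. Cache: [hen eel plum]
  19. access owl: MISS, evict eel (next use: never). Cache: [hen plum owl]
  20. access hen: HIT. Next use of hen: step 21. Cache: [hen plum owl]
  21. access hen: HIT. Next use of hen: step 22. Cache: [hen plum owl]
  22. access hen: HIT. Next use of hen: step 23. Cache: [hen plum owl]
  23. access hen: HIT. Next use of hen: step 24. Cache: [hen plum owl]
  24. access hen: HIT. Next use of hen: step 25. Cache: [hen plum owl]
  25. access hen: HIT. Next use of hen: step 28. Cache: [hen plum owl]
  26. access plum: HIT. Next use of plum: never. Cache: [hen plum owl]
  27. access owl: HIT. Next use of owl: never. Cache: [hen plum owl]
  28. access hen: HIT. Next use of hen: never. Cache: [hen plum owl]
Total: 23 hits, 5 misses, 2 evictions

Answer: 2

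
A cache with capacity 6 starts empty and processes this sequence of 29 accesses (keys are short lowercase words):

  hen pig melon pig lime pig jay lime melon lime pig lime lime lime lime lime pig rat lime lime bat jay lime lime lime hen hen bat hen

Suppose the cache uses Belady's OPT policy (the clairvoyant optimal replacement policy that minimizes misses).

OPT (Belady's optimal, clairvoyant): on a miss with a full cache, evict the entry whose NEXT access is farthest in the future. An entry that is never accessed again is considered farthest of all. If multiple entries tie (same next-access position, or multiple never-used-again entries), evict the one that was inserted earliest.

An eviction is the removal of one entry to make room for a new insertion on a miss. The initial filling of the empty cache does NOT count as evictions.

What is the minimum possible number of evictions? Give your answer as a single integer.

Answer: 1

Derivation:
OPT (Belady) simulation (capacity=6):
  1. access hen: MISS. Cache: [hen]
  2. access pig: MISS. Cache: [hen pig]
  3. access melon: MISS. Cache: [hen pig melon]
  4. access pig: HIT. Next use of pig: step 6. Cache: [hen pig melon]
  5. access lime: MISS. Cache: [hen pig melon lime]
  6. access pig: HIT. Next use of pig: step 11. Cache: [hen pig melon lime]
  7. access jay: MISS. Cache: [hen pig melon lime jay]
  8. access lime: HIT. Next use of lime: step 10. Cache: [hen pig melon lime jay]
  9. access melon: HIT. Next use of melon: never. Cache: [hen pig melon lime jay]
  10. access lime: HIT. Next use of lime: step 12. Cache: [hen pig melon lime jay]
  11. access pig: HIT. Next use of pig: step 17. Cache: [hen pig melon lime jay]
  12. access lime: HIT. Next use of lime: step 13. Cache: [hen pig melon lime jay]
  13. access lime: HIT. Next use of lime: step 14. Cache: [hen pig melon lime jay]
  14. access lime: HIT. Next use of lime: step 15. Cache: [hen pig melon lime jay]
  15. access lime: HIT. Next use of lime: step 16. Cache: [hen pig melon lime jay]
  16. access lime: HIT. Next use of lime: step 19. Cache: [hen pig melon lime jay]
  17. access pig: HIT. Next use of pig: never. Cache: [hen pig melon lime jay]
  18. access rat: MISS. Cache: [hen pig melon lime jay rat]
  19. access lime: HIT. Next use of lime: step 20. Cache: [hen pig melon lime jay rat]
  20. access lime: HIT. Next use of lime: step 23. Cache: [hen pig melon lime jay rat]
  21. access bat: MISS, evict pig (next use: never). Cache: [hen melon lime jay rat bat]
  22. access jay: HIT. Next use of jay: never. Cache: [hen melon lime jay rat bat]
  23. access lime: HIT. Next use of lime: step 24. Cache: [hen melon lime jay rat bat]
  24. access lime: HIT. Next use of lime: step 25. Cache: [hen melon lime jay rat bat]
  25. access lime: HIT. Next use of lime: never. Cache: [hen melon lime jay rat bat]
  26. access hen: HIT. Next use of hen: step 27. Cache: [hen melon lime jay rat bat]
  27. access hen: HIT. Next use of hen: step 29. Cache: [hen melon lime jay rat bat]
  28. access bat: HIT. Next use of bat: never. Cache: [hen melon lime jay rat bat]
  29. access hen: HIT. Next use of hen: never. Cache: [hen melon lime jay rat bat]
Total: 22 hits, 7 misses, 1 evictions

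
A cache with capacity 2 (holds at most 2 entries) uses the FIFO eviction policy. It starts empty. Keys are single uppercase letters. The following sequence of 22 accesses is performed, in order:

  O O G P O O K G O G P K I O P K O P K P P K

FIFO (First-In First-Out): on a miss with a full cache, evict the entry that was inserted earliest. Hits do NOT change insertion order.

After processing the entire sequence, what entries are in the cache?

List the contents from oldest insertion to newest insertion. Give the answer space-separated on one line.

FIFO simulation (capacity=2):
  1. access O: MISS. Cache (old->new): [O]
  2. access O: HIT. Cache (old->new): [O]
  3. access G: MISS. Cache (old->new): [O G]
  4. access P: MISS, evict O. Cache (old->new): [G P]
  5. access O: MISS, evict G. Cache (old->new): [P O]
  6. access O: HIT. Cache (old->new): [P O]
  7. access K: MISS, evict P. Cache (old->new): [O K]
  8. access G: MISS, evict O. Cache (old->new): [K G]
  9. access O: MISS, evict K. Cache (old->new): [G O]
  10. access G: HIT. Cache (old->new): [G O]
  11. access P: MISS, evict G. Cache (old->new): [O P]
  12. access K: MISS, evict O. Cache (old->new): [P K]
  13. access I: MISS, evict P. Cache (old->new): [K I]
  14. access O: MISS, evict K. Cache (old->new): [I O]
  15. access P: MISS, evict I. Cache (old->new): [O P]
  16. access K: MISS, evict O. Cache (old->new): [P K]
  17. access O: MISS, evict P. Cache (old->new): [K O]
  18. access P: MISS, evict K. Cache (old->new): [O P]
  19. access K: MISS, evict O. Cache (old->new): [P K]
  20. access P: HIT. Cache (old->new): [P K]
  21. access P: HIT. Cache (old->new): [P K]
  22. access K: HIT. Cache (old->new): [P K]
Total: 6 hits, 16 misses, 14 evictions

Answer: P K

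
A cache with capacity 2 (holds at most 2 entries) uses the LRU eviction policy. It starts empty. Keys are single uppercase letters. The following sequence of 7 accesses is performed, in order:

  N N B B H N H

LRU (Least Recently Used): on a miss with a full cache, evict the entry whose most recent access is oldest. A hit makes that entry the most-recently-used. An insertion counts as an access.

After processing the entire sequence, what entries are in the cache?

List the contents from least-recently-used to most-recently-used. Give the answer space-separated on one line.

Answer: N H

Derivation:
LRU simulation (capacity=2):
  1. access N: MISS. Cache (LRU->MRU): [N]
  2. access N: HIT. Cache (LRU->MRU): [N]
  3. access B: MISS. Cache (LRU->MRU): [N B]
  4. access B: HIT. Cache (LRU->MRU): [N B]
  5. access H: MISS, evict N. Cache (LRU->MRU): [B H]
  6. access N: MISS, evict B. Cache (LRU->MRU): [H N]
  7. access H: HIT. Cache (LRU->MRU): [N H]
Total: 3 hits, 4 misses, 2 evictions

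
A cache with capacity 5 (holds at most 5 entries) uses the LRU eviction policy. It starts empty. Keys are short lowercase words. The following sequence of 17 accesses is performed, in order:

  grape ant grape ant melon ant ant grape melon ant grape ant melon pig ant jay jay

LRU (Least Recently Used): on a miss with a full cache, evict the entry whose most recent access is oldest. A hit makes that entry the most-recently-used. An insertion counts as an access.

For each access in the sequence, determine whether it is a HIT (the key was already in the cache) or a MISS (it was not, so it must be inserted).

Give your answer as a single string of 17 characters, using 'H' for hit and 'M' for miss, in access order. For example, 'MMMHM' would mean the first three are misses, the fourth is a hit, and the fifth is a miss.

Answer: MMHHMHHHHHHHHMHMH

Derivation:
LRU simulation (capacity=5):
  1. access grape: MISS. Cache (LRU->MRU): [grape]
  2. access ant: MISS. Cache (LRU->MRU): [grape ant]
  3. access grape: HIT. Cache (LRU->MRU): [ant grape]
  4. access ant: HIT. Cache (LRU->MRU): [grape ant]
  5. access melon: MISS. Cache (LRU->MRU): [grape ant melon]
  6. access ant: HIT. Cache (LRU->MRU): [grape melon ant]
  7. access ant: HIT. Cache (LRU->MRU): [grape melon ant]
  8. access grape: HIT. Cache (LRU->MRU): [melon ant grape]
  9. access melon: HIT. Cache (LRU->MRU): [ant grape melon]
  10. access ant: HIT. Cache (LRU->MRU): [grape melon ant]
  11. access grape: HIT. Cache (LRU->MRU): [melon ant grape]
  12. access ant: HIT. Cache (LRU->MRU): [melon grape ant]
  13. access melon: HIT. Cache (LRU->MRU): [grape ant melon]
  14. access pig: MISS. Cache (LRU->MRU): [grape ant melon pig]
  15. access ant: HIT. Cache (LRU->MRU): [grape melon pig ant]
  16. access jay: MISS. Cache (LRU->MRU): [grape melon pig ant jay]
  17. access jay: HIT. Cache (LRU->MRU): [grape melon pig ant jay]
Total: 12 hits, 5 misses, 0 evictions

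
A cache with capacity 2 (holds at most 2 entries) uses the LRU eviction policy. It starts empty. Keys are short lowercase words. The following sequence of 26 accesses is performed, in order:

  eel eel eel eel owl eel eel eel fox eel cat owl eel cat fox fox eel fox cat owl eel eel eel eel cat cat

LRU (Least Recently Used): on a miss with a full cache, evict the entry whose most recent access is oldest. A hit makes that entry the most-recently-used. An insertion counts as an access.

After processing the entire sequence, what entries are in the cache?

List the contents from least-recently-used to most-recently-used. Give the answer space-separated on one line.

LRU simulation (capacity=2):
  1. access eel: MISS. Cache (LRU->MRU): [eel]
  2. access eel: HIT. Cache (LRU->MRU): [eel]
  3. access eel: HIT. Cache (LRU->MRU): [eel]
  4. access eel: HIT. Cache (LRU->MRU): [eel]
  5. access owl: MISS. Cache (LRU->MRU): [eel owl]
  6. access eel: HIT. Cache (LRU->MRU): [owl eel]
  7. access eel: HIT. Cache (LRU->MRU): [owl eel]
  8. access eel: HIT. Cache (LRU->MRU): [owl eel]
  9. access fox: MISS, evict owl. Cache (LRU->MRU): [eel fox]
  10. access eel: HIT. Cache (LRU->MRU): [fox eel]
  11. access cat: MISS, evict fox. Cache (LRU->MRU): [eel cat]
  12. access owl: MISS, evict eel. Cache (LRU->MRU): [cat owl]
  13. access eel: MISS, evict cat. Cache (LRU->MRU): [owl eel]
  14. access cat: MISS, evict owl. Cache (LRU->MRU): [eel cat]
  15. access fox: MISS, evict eel. Cache (LRU->MRU): [cat fox]
  16. access fox: HIT. Cache (LRU->MRU): [cat fox]
  17. access eel: MISS, evict cat. Cache (LRU->MRU): [fox eel]
  18. access fox: HIT. Cache (LRU->MRU): [eel fox]
  19. access cat: MISS, evict eel. Cache (LRU->MRU): [fox cat]
  20. access owl: MISS, evict fox. Cache (LRU->MRU): [cat owl]
  21. access eel: MISS, evict cat. Cache (LRU->MRU): [owl eel]
  22. access eel: HIT. Cache (LRU->MRU): [owl eel]
  23. access eel: HIT. Cache (LRU->MRU): [owl eel]
  24. access eel: HIT. Cache (LRU->MRU): [owl eel]
  25. access cat: MISS, evict owl. Cache (LRU->MRU): [eel cat]
  26. access cat: HIT. Cache (LRU->MRU): [eel cat]
Total: 13 hits, 13 misses, 11 evictions

Answer: eel cat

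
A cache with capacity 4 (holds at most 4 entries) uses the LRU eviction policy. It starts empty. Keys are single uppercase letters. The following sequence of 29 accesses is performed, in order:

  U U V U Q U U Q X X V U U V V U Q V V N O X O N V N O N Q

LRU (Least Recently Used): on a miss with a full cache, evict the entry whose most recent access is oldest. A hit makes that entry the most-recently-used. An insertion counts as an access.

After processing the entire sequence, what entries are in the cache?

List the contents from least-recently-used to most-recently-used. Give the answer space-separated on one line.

Answer: V O N Q

Derivation:
LRU simulation (capacity=4):
  1. access U: MISS. Cache (LRU->MRU): [U]
  2. access U: HIT. Cache (LRU->MRU): [U]
  3. access V: MISS. Cache (LRU->MRU): [U V]
  4. access U: HIT. Cache (LRU->MRU): [V U]
  5. access Q: MISS. Cache (LRU->MRU): [V U Q]
  6. access U: HIT. Cache (LRU->MRU): [V Q U]
  7. access U: HIT. Cache (LRU->MRU): [V Q U]
  8. access Q: HIT. Cache (LRU->MRU): [V U Q]
  9. access X: MISS. Cache (LRU->MRU): [V U Q X]
  10. access X: HIT. Cache (LRU->MRU): [V U Q X]
  11. access V: HIT. Cache (LRU->MRU): [U Q X V]
  12. access U: HIT. Cache (LRU->MRU): [Q X V U]
  13. access U: HIT. Cache (LRU->MRU): [Q X V U]
  14. access V: HIT. Cache (LRU->MRU): [Q X U V]
  15. access V: HIT. Cache (LRU->MRU): [Q X U V]
  16. access U: HIT. Cache (LRU->MRU): [Q X V U]
  17. access Q: HIT. Cache (LRU->MRU): [X V U Q]
  18. access V: HIT. Cache (LRU->MRU): [X U Q V]
  19. access V: HIT. Cache (LRU->MRU): [X U Q V]
  20. access N: MISS, evict X. Cache (LRU->MRU): [U Q V N]
  21. access O: MISS, evict U. Cache (LRU->MRU): [Q V N O]
  22. access X: MISS, evict Q. Cache (LRU->MRU): [V N O X]
  23. access O: HIT. Cache (LRU->MRU): [V N X O]
  24. access N: HIT. Cache (LRU->MRU): [V X O N]
  25. access V: HIT. Cache (LRU->MRU): [X O N V]
  26. access N: HIT. Cache (LRU->MRU): [X O V N]
  27. access O: HIT. Cache (LRU->MRU): [X V N O]
  28. access N: HIT. Cache (LRU->MRU): [X V O N]
  29. access Q: MISS, evict X. Cache (LRU->MRU): [V O N Q]
Total: 21 hits, 8 misses, 4 evictions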